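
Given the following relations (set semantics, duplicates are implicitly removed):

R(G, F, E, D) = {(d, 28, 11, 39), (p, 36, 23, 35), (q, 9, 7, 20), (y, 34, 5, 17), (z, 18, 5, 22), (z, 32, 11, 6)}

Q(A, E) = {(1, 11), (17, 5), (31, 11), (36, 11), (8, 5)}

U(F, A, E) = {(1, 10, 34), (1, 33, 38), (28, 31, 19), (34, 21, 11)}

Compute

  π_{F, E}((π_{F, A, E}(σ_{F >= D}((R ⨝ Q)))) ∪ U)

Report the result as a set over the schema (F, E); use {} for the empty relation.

{(1, 34), (1, 38), (28, 19), (32, 11), (34, 11), (34, 5)}

R ⋈ Q (natural join on E): {(d, 28, 11, 39, 1), (d, 28, 11, 39, 31), (d, 28, 11, 39, 36), (y, 34, 5, 17, 17), (y, 34, 5, 17, 8), (z, 18, 5, 22, 17), (z, 18, 5, 22, 8), (z, 32, 11, 6, 1), (z, 32, 11, 6, 31), (z, 32, 11, 6, 36)}
Selection F >= D: {(y, 34, 5, 17, 17), (y, 34, 5, 17, 8), (z, 32, 11, 6, 1), (z, 32, 11, 6, 31), (z, 32, 11, 6, 36)}
π[F, A, E]: project onto (F, A, E) → {(32, 1, 11), (32, 31, 11), (32, 36, 11), (34, 17, 5), (34, 8, 5)}
Taking the union: {(1, 10, 34), (1, 33, 38), (28, 31, 19), (32, 1, 11), (32, 31, 11), (32, 36, 11), (34, 17, 5), (34, 21, 11), (34, 8, 5)}
π[F, E]: project onto (F, E) (3 duplicate(s) eliminated) → {(1, 34), (1, 38), (28, 19), (32, 11), (34, 11), (34, 5)}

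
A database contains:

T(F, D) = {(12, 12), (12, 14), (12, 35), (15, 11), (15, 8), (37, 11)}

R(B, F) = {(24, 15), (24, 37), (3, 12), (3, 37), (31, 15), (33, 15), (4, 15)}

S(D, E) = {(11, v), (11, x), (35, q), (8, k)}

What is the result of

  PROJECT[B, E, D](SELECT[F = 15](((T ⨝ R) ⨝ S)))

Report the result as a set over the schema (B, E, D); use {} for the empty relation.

{(24, k, 8), (24, v, 11), (24, x, 11), (31, k, 8), (31, v, 11), (31, x, 11), (33, k, 8), (33, v, 11), (33, x, 11), (4, k, 8), (4, v, 11), (4, x, 11)}

Joining T and R on F yields {(12, 12, 3), (12, 14, 3), (12, 35, 3), (15, 11, 24), (15, 11, 31), (15, 11, 33), (15, 11, 4), (15, 8, 24), (15, 8, 31), (15, 8, 33), (15, 8, 4), (37, 11, 24), (37, 11, 3)}.
Joining (T ⨝ R) and S on D yields {(12, 35, 3, q), (15, 11, 24, v), (15, 11, 24, x), (15, 11, 31, v), (15, 11, 31, x), (15, 11, 33, v), (15, 11, 33, x), (15, 11, 4, v), (15, 11, 4, x), (15, 8, 24, k), (15, 8, 31, k), (15, 8, 33, k), (15, 8, 4, k), (37, 11, 24, v), (37, 11, 24, x), (37, 11, 3, v), (37, 11, 3, x)}.
Selection F = 15: {(15, 11, 24, v), (15, 11, 24, x), (15, 11, 31, v), (15, 11, 31, x), (15, 11, 33, v), (15, 11, 33, x), (15, 11, 4, v), (15, 11, 4, x), (15, 8, 24, k), (15, 8, 31, k), (15, 8, 33, k), (15, 8, 4, k)}
Keep only column(s) B, E, D: {(24, k, 8), (24, v, 11), (24, x, 11), (31, k, 8), (31, v, 11), (31, x, 11), (33, k, 8), (33, v, 11), (33, x, 11), (4, k, 8), (4, v, 11), (4, x, 11)}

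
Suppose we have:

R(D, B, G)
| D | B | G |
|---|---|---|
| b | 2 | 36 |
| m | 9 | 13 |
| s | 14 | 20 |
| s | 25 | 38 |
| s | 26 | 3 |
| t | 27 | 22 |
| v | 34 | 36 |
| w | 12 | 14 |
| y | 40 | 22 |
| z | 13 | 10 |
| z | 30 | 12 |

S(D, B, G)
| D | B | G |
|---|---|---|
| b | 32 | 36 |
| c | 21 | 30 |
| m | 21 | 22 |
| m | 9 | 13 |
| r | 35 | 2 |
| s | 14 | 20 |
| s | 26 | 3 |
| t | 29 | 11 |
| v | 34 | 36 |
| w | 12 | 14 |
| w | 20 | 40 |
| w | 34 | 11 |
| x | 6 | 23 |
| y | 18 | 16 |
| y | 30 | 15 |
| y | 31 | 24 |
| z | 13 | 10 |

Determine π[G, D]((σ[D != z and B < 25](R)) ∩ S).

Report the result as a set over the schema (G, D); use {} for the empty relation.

{(13, m), (14, w), (20, s)}

Filtering on D != z and B < 25 leaves {(b, 2, 36), (m, 9, 13), (s, 14, 20), (w, 12, 14)}.
Intersection: {(b, 2, 36), (m, 9, 13), (s, 14, 20), (w, 12, 14)} with {(b, 32, 36), (c, 21, 30), (m, 21, 22), (m, 9, 13), (r, 35, 2), (s, 14, 20), (s, 26, 3), (t, 29, 11), (v, 34, 36), (w, 12, 14), (w, 20, 40), (w, 34, 11), (x, 6, 23), (y, 18, 16), (y, 30, 15), (y, 31, 24), (z, 13, 10)} → {(m, 9, 13), (s, 14, 20), (w, 12, 14)}
π_{G, D} gives {(13, m), (14, w), (20, s)}.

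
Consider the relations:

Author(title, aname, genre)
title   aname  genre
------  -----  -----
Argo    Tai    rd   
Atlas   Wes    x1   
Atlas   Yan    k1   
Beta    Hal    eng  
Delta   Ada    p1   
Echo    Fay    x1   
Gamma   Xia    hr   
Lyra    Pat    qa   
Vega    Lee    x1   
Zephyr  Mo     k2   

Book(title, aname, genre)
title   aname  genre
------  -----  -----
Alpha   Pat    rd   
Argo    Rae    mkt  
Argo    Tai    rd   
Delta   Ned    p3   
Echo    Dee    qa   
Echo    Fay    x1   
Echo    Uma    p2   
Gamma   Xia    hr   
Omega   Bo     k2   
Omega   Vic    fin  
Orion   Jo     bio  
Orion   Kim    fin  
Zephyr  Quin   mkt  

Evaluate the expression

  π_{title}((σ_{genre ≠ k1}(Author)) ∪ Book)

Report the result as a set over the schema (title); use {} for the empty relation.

{Alpha, Argo, Atlas, Beta, Delta, Echo, Gamma, Lyra, Omega, Orion, Vega, Zephyr}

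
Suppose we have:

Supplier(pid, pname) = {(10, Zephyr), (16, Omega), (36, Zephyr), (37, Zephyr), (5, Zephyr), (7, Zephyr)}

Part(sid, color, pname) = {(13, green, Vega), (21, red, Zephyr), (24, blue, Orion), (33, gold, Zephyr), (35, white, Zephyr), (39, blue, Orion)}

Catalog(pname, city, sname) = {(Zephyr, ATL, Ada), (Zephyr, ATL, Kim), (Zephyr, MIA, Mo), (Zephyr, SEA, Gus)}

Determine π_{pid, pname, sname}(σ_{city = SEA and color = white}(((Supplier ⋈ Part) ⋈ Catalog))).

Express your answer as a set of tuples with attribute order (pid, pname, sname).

Natural join on pname: {(10, Zephyr, 21, red), (10, Zephyr, 33, gold), (10, Zephyr, 35, white), (36, Zephyr, 21, red), (36, Zephyr, 33, gold), (36, Zephyr, 35, white), (37, Zephyr, 21, red), (37, Zephyr, 33, gold), (37, Zephyr, 35, white), (5, Zephyr, 21, red), (5, Zephyr, 33, gold), (5, Zephyr, 35, white), (7, Zephyr, 21, red), (7, Zephyr, 33, gold), (7, Zephyr, 35, white)}
Natural join on pname: {(10, Zephyr, 21, red, ATL, Ada), (10, Zephyr, 21, red, ATL, Kim), (10, Zephyr, 21, red, MIA, Mo), (10, Zephyr, 21, red, SEA, Gus), (10, Zephyr, 33, gold, ATL, Ada), (10, Zephyr, 33, gold, ATL, Kim), (10, Zephyr, 33, gold, MIA, Mo), (10, Zephyr, 33, gold, SEA, Gus), (10, Zephyr, 35, white, ATL, Ada), (10, Zephyr, 35, white, ATL, Kim), (10, Zephyr, 35, white, MIA, Mo), (10, Zephyr, 35, white, SEA, Gus), (36, Zephyr, 21, red, ATL, Ada), (36, Zephyr, 21, red, ATL, Kim), (36, Zephyr, 21, red, MIA, Mo), (36, Zephyr, 21, red, SEA, Gus), (36, Zephyr, 33, gold, ATL, Ada), (36, Zephyr, 33, gold, ATL, Kim), (36, Zephyr, 33, gold, MIA, Mo), (36, Zephyr, 33, gold, SEA, Gus), (36, Zephyr, 35, white, ATL, Ada), (36, Zephyr, 35, white, ATL, Kim), (36, Zephyr, 35, white, MIA, Mo), (36, Zephyr, 35, white, SEA, Gus), (37, Zephyr, 21, red, ATL, Ada), (37, Zephyr, 21, red, ATL, Kim), (37, Zephyr, 21, red, MIA, Mo), (37, Zephyr, 21, red, SEA, Gus), (37, Zephyr, 33, gold, ATL, Ada), (37, Zephyr, 33, gold, ATL, Kim), (37, Zephyr, 33, gold, MIA, Mo), (37, Zephyr, 33, gold, SEA, Gus), (37, Zephyr, 35, white, ATL, Ada), (37, Zephyr, 35, white, ATL, Kim), (37, Zephyr, 35, white, MIA, Mo), (37, Zephyr, 35, white, SEA, Gus), (5, Zephyr, 21, red, ATL, Ada), (5, Zephyr, 21, red, ATL, Kim), (5, Zephyr, 21, red, MIA, Mo), (5, Zephyr, 21, red, SEA, Gus), (5, Zephyr, 33, gold, ATL, Ada), (5, Zephyr, 33, gold, ATL, Kim), (5, Zephyr, 33, gold, MIA, Mo), (5, Zephyr, 33, gold, SEA, Gus), (5, Zephyr, 35, white, ATL, Ada), (5, Zephyr, 35, white, ATL, Kim), (5, Zephyr, 35, white, MIA, Mo), (5, Zephyr, 35, white, SEA, Gus), (7, Zephyr, 21, red, ATL, Ada), (7, Zephyr, 21, red, ATL, Kim), (7, Zephyr, 21, red, MIA, Mo), (7, Zephyr, 21, red, SEA, Gus), (7, Zephyr, 33, gold, ATL, Ada), (7, Zephyr, 33, gold, ATL, Kim), (7, Zephyr, 33, gold, MIA, Mo), (7, Zephyr, 33, gold, SEA, Gus), (7, Zephyr, 35, white, ATL, Ada), (7, Zephyr, 35, white, ATL, Kim), (7, Zephyr, 35, white, MIA, Mo), (7, Zephyr, 35, white, SEA, Gus)}
σ[city = SEA and color = white]: keep tuples satisfying city = SEA and color = white → {(10, Zephyr, 35, white, SEA, Gus), (36, Zephyr, 35, white, SEA, Gus), (37, Zephyr, 35, white, SEA, Gus), (5, Zephyr, 35, white, SEA, Gus), (7, Zephyr, 35, white, SEA, Gus)}
π[pid, pname, sname]: project onto (pid, pname, sname) → {(10, Zephyr, Gus), (36, Zephyr, Gus), (37, Zephyr, Gus), (5, Zephyr, Gus), (7, Zephyr, Gus)}

{(10, Zephyr, Gus), (36, Zephyr, Gus), (37, Zephyr, Gus), (5, Zephyr, Gus), (7, Zephyr, Gus)}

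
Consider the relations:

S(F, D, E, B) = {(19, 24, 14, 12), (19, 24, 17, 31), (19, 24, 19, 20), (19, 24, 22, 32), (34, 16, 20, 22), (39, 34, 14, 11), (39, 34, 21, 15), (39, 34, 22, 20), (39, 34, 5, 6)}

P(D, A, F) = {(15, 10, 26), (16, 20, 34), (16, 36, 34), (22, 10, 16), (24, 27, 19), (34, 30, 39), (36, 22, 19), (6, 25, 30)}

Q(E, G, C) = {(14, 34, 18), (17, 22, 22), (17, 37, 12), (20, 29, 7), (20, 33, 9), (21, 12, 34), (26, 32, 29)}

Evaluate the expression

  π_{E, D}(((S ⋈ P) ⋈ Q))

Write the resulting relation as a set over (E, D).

Joining S and P on F, D yields {(19, 24, 14, 12, 27), (19, 24, 17, 31, 27), (19, 24, 19, 20, 27), (19, 24, 22, 32, 27), (34, 16, 20, 22, 20), (34, 16, 20, 22, 36), (39, 34, 14, 11, 30), (39, 34, 21, 15, 30), (39, 34, 22, 20, 30), (39, 34, 5, 6, 30)}.
Joining (S ⋈ P) and Q on E yields {(19, 24, 14, 12, 27, 34, 18), (19, 24, 17, 31, 27, 22, 22), (19, 24, 17, 31, 27, 37, 12), (34, 16, 20, 22, 20, 29, 7), (34, 16, 20, 22, 20, 33, 9), (34, 16, 20, 22, 36, 29, 7), (34, 16, 20, 22, 36, 33, 9), (39, 34, 14, 11, 30, 34, 18), (39, 34, 21, 15, 30, 12, 34)}.
π[E, D]: project onto (E, D) (4 duplicate(s) eliminated) → {(14, 24), (14, 34), (17, 24), (20, 16), (21, 34)}

{(14, 24), (14, 34), (17, 24), (20, 16), (21, 34)}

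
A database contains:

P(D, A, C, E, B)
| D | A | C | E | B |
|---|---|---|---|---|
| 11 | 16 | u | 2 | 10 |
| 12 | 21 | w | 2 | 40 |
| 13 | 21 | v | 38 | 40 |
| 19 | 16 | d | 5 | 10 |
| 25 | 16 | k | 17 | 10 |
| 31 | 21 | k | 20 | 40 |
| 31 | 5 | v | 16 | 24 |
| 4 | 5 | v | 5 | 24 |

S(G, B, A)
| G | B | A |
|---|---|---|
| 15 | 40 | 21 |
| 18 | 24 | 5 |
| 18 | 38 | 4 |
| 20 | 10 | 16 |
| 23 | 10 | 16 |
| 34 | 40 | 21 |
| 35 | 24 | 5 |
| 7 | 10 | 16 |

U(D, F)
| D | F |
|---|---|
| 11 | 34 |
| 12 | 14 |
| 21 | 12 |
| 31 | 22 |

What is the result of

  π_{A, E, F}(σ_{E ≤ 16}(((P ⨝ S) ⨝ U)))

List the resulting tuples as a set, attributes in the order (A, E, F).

Joining P and S on A, B yields {(11, 16, u, 2, 10, 20), (11, 16, u, 2, 10, 23), (11, 16, u, 2, 10, 7), (12, 21, w, 2, 40, 15), (12, 21, w, 2, 40, 34), (13, 21, v, 38, 40, 15), (13, 21, v, 38, 40, 34), (19, 16, d, 5, 10, 20), (19, 16, d, 5, 10, 23), (19, 16, d, 5, 10, 7), (25, 16, k, 17, 10, 20), (25, 16, k, 17, 10, 23), (25, 16, k, 17, 10, 7), (31, 21, k, 20, 40, 15), (31, 21, k, 20, 40, 34), (31, 5, v, 16, 24, 18), (31, 5, v, 16, 24, 35), (4, 5, v, 5, 24, 18), (4, 5, v, 5, 24, 35)}.
Joining (P ⨝ S) and U on D yields {(11, 16, u, 2, 10, 20, 34), (11, 16, u, 2, 10, 23, 34), (11, 16, u, 2, 10, 7, 34), (12, 21, w, 2, 40, 15, 14), (12, 21, w, 2, 40, 34, 14), (31, 21, k, 20, 40, 15, 22), (31, 21, k, 20, 40, 34, 22), (31, 5, v, 16, 24, 18, 22), (31, 5, v, 16, 24, 35, 22)}.
Apply σ_{E ≤ 16}; surviving tuples: {(11, 16, u, 2, 10, 20, 34), (11, 16, u, 2, 10, 23, 34), (11, 16, u, 2, 10, 7, 34), (12, 21, w, 2, 40, 15, 14), (12, 21, w, 2, 40, 34, 14), (31, 5, v, 16, 24, 18, 22), (31, 5, v, 16, 24, 35, 22)}
Projecting to A, E, F (4 duplicate(s) eliminated): {(16, 2, 34), (21, 2, 14), (5, 16, 22)}

{(16, 2, 34), (21, 2, 14), (5, 16, 22)}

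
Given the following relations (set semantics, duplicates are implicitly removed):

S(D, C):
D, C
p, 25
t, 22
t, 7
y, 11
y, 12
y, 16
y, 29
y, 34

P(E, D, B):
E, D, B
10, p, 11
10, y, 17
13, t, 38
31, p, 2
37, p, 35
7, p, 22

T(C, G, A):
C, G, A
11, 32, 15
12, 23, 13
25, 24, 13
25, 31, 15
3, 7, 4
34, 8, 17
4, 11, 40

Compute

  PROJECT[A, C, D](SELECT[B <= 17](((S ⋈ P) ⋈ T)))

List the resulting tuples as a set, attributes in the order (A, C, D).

{(13, 12, y), (13, 25, p), (15, 11, y), (15, 25, p), (17, 34, y)}

Natural join on D: {(p, 25, 10, 11), (p, 25, 31, 2), (p, 25, 37, 35), (p, 25, 7, 22), (t, 22, 13, 38), (t, 7, 13, 38), (y, 11, 10, 17), (y, 12, 10, 17), (y, 16, 10, 17), (y, 29, 10, 17), (y, 34, 10, 17)}
Natural join on C: {(p, 25, 10, 11, 24, 13), (p, 25, 10, 11, 31, 15), (p, 25, 31, 2, 24, 13), (p, 25, 31, 2, 31, 15), (p, 25, 37, 35, 24, 13), (p, 25, 37, 35, 31, 15), (p, 25, 7, 22, 24, 13), (p, 25, 7, 22, 31, 15), (y, 11, 10, 17, 32, 15), (y, 12, 10, 17, 23, 13), (y, 34, 10, 17, 8, 17)}
σ[B <= 17]: keep tuples satisfying B <= 17 → {(p, 25, 10, 11, 24, 13), (p, 25, 10, 11, 31, 15), (p, 25, 31, 2, 24, 13), (p, 25, 31, 2, 31, 15), (y, 11, 10, 17, 32, 15), (y, 12, 10, 17, 23, 13), (y, 34, 10, 17, 8, 17)}
π_{A, C, D} gives {(13, 12, y), (13, 25, p), (15, 11, y), (15, 25, p), (17, 34, y)} (2 duplicate(s) eliminated).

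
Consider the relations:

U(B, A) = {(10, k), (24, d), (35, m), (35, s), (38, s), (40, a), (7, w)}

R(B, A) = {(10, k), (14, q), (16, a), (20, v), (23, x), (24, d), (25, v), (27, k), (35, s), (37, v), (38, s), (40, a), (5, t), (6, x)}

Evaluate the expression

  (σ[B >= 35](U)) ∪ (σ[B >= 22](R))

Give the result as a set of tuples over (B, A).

{(23, x), (24, d), (25, v), (27, k), (35, m), (35, s), (37, v), (38, s), (40, a)}

Apply σ_{B >= 35}; surviving tuples: {(35, m), (35, s), (38, s), (40, a)}
Apply σ_{B >= 22}; surviving tuples: {(23, x), (24, d), (25, v), (27, k), (35, s), (37, v), (38, s), (40, a)}
Set union of the two operands is {(23, x), (24, d), (25, v), (27, k), (35, m), (35, s), (37, v), (38, s), (40, a)}.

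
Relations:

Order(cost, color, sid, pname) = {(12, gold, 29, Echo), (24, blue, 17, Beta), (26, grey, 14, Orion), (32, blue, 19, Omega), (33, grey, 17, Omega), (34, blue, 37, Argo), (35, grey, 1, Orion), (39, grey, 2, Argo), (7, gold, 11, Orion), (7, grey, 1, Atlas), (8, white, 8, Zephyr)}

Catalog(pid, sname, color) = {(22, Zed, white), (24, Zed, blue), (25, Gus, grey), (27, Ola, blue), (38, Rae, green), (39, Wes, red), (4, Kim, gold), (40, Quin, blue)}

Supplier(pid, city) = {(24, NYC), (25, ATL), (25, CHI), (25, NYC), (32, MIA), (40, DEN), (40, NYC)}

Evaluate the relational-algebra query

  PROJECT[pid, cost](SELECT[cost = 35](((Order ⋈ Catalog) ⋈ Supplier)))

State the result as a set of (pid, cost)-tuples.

Order ⋈ Catalog (natural join on color): {(12, gold, 29, Echo, 4, Kim), (24, blue, 17, Beta, 24, Zed), (24, blue, 17, Beta, 27, Ola), (24, blue, 17, Beta, 40, Quin), (26, grey, 14, Orion, 25, Gus), (32, blue, 19, Omega, 24, Zed), (32, blue, 19, Omega, 27, Ola), (32, blue, 19, Omega, 40, Quin), (33, grey, 17, Omega, 25, Gus), (34, blue, 37, Argo, 24, Zed), (34, blue, 37, Argo, 27, Ola), (34, blue, 37, Argo, 40, Quin), (35, grey, 1, Orion, 25, Gus), (39, grey, 2, Argo, 25, Gus), (7, gold, 11, Orion, 4, Kim), (7, grey, 1, Atlas, 25, Gus), (8, white, 8, Zephyr, 22, Zed)}
(Order ⋈ Catalog) ⋈ Supplier (natural join on pid): {(24, blue, 17, Beta, 24, Zed, NYC), (24, blue, 17, Beta, 40, Quin, DEN), (24, blue, 17, Beta, 40, Quin, NYC), (26, grey, 14, Orion, 25, Gus, ATL), (26, grey, 14, Orion, 25, Gus, CHI), (26, grey, 14, Orion, 25, Gus, NYC), (32, blue, 19, Omega, 24, Zed, NYC), (32, blue, 19, Omega, 40, Quin, DEN), (32, blue, 19, Omega, 40, Quin, NYC), (33, grey, 17, Omega, 25, Gus, ATL), (33, grey, 17, Omega, 25, Gus, CHI), (33, grey, 17, Omega, 25, Gus, NYC), (34, blue, 37, Argo, 24, Zed, NYC), (34, blue, 37, Argo, 40, Quin, DEN), (34, blue, 37, Argo, 40, Quin, NYC), (35, grey, 1, Orion, 25, Gus, ATL), (35, grey, 1, Orion, 25, Gus, CHI), (35, grey, 1, Orion, 25, Gus, NYC), (39, grey, 2, Argo, 25, Gus, ATL), (39, grey, 2, Argo, 25, Gus, CHI), (39, grey, 2, Argo, 25, Gus, NYC), (7, grey, 1, Atlas, 25, Gus, ATL), (7, grey, 1, Atlas, 25, Gus, CHI), (7, grey, 1, Atlas, 25, Gus, NYC)}
σ[cost = 35]: keep tuples satisfying cost = 35 → {(35, grey, 1, Orion, 25, Gus, ATL), (35, grey, 1, Orion, 25, Gus, CHI), (35, grey, 1, Orion, 25, Gus, NYC)}
Keep only column(s) pid, cost (2 duplicate(s) eliminated): {(25, 35)}

{(25, 35)}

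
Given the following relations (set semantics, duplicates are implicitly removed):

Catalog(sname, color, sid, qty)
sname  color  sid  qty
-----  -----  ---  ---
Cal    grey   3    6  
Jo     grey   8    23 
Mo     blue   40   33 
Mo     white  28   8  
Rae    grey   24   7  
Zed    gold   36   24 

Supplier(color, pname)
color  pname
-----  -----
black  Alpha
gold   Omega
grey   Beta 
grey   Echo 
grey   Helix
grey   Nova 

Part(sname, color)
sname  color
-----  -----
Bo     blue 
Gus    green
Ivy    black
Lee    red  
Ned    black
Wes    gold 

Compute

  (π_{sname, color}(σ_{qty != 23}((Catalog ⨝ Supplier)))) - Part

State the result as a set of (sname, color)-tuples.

{(Cal, grey), (Rae, grey), (Zed, gold)}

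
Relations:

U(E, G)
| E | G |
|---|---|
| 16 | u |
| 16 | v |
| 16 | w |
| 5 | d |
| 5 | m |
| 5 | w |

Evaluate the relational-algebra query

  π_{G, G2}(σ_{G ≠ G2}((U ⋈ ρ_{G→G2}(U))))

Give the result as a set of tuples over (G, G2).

{(d, m), (d, w), (m, d), (m, w), (u, v), (u, w), (v, u), (v, w), (w, d), (w, m), (w, u), (w, v)}

ρ[G→G2]: schema becomes (E, G2); tuples unchanged.
Joining U and ρ_{G→G2}(U) on E yields {(16, u, u), (16, u, v), (16, u, w), (16, v, u), (16, v, v), (16, v, w), (16, w, u), (16, w, v), (16, w, w), (5, d, d), (5, d, m), (5, d, w), (5, m, d), (5, m, m), (5, m, w), (5, w, d), (5, w, m), (5, w, w)}.
Apply σ_{G ≠ G2}; surviving tuples: {(16, u, v), (16, u, w), (16, v, u), (16, v, w), (16, w, u), (16, w, v), (5, d, m), (5, d, w), (5, m, d), (5, m, w), (5, w, d), (5, w, m)}
Keep only column(s) G, G2: {(d, m), (d, w), (m, d), (m, w), (u, v), (u, w), (v, u), (v, w), (w, d), (w, m), (w, u), (w, v)}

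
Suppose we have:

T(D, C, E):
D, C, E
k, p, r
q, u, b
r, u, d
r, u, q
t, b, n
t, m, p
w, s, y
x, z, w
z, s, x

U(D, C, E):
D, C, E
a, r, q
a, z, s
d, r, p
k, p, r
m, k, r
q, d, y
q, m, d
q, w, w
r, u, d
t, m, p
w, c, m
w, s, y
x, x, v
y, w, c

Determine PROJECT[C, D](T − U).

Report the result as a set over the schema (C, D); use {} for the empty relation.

Difference: {(k, p, r), (q, u, b), (r, u, d), (r, u, q), (t, b, n), (t, m, p), (w, s, y), (x, z, w), (z, s, x)} with {(a, r, q), (a, z, s), (d, r, p), (k, p, r), (m, k, r), (q, d, y), (q, m, d), (q, w, w), (r, u, d), (t, m, p), (w, c, m), (w, s, y), (x, x, v), (y, w, c)} → {(q, u, b), (r, u, q), (t, b, n), (x, z, w), (z, s, x)}
Keep only column(s) C, D: {(b, t), (s, z), (u, q), (u, r), (z, x)}

{(b, t), (s, z), (u, q), (u, r), (z, x)}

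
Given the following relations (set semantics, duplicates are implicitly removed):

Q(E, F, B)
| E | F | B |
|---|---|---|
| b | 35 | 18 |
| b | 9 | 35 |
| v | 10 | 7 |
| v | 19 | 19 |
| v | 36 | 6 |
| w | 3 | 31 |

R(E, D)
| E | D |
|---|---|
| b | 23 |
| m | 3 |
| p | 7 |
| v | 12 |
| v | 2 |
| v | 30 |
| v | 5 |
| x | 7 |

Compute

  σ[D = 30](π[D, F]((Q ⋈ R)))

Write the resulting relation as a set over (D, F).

Q ⋈ R (natural join on E): {(b, 35, 18, 23), (b, 9, 35, 23), (v, 10, 7, 12), (v, 10, 7, 2), (v, 10, 7, 30), (v, 10, 7, 5), (v, 19, 19, 12), (v, 19, 19, 2), (v, 19, 19, 30), (v, 19, 19, 5), (v, 36, 6, 12), (v, 36, 6, 2), (v, 36, 6, 30), (v, 36, 6, 5)}
Projecting to D, F: {(12, 10), (12, 19), (12, 36), (2, 10), (2, 19), (2, 36), (23, 35), (23, 9), (30, 10), (30, 19), (30, 36), (5, 10), (5, 19), (5, 36)}
Filtering on D = 30 leaves {(30, 10), (30, 19), (30, 36)}.

{(30, 10), (30, 19), (30, 36)}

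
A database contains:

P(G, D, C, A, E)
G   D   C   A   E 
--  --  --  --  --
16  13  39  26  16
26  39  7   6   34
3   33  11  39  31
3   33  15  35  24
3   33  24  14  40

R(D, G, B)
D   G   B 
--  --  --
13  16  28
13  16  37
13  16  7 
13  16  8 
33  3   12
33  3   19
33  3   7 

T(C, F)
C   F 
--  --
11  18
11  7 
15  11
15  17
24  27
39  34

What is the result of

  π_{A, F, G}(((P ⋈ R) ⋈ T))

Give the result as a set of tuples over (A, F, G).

P ⋈ R (natural join on G, D): {(16, 13, 39, 26, 16, 28), (16, 13, 39, 26, 16, 37), (16, 13, 39, 26, 16, 7), (16, 13, 39, 26, 16, 8), (3, 33, 11, 39, 31, 12), (3, 33, 11, 39, 31, 19), (3, 33, 11, 39, 31, 7), (3, 33, 15, 35, 24, 12), (3, 33, 15, 35, 24, 19), (3, 33, 15, 35, 24, 7), (3, 33, 24, 14, 40, 12), (3, 33, 24, 14, 40, 19), (3, 33, 24, 14, 40, 7)}
(P ⋈ R) ⋈ T (natural join on C): {(16, 13, 39, 26, 16, 28, 34), (16, 13, 39, 26, 16, 37, 34), (16, 13, 39, 26, 16, 7, 34), (16, 13, 39, 26, 16, 8, 34), (3, 33, 11, 39, 31, 12, 18), (3, 33, 11, 39, 31, 12, 7), (3, 33, 11, 39, 31, 19, 18), (3, 33, 11, 39, 31, 19, 7), (3, 33, 11, 39, 31, 7, 18), (3, 33, 11, 39, 31, 7, 7), (3, 33, 15, 35, 24, 12, 11), (3, 33, 15, 35, 24, 12, 17), (3, 33, 15, 35, 24, 19, 11), (3, 33, 15, 35, 24, 19, 17), (3, 33, 15, 35, 24, 7, 11), (3, 33, 15, 35, 24, 7, 17), (3, 33, 24, 14, 40, 12, 27), (3, 33, 24, 14, 40, 19, 27), (3, 33, 24, 14, 40, 7, 27)}
Keep only column(s) A, F, G (13 duplicate(s) eliminated): {(14, 27, 3), (26, 34, 16), (35, 11, 3), (35, 17, 3), (39, 18, 3), (39, 7, 3)}

{(14, 27, 3), (26, 34, 16), (35, 11, 3), (35, 17, 3), (39, 18, 3), (39, 7, 3)}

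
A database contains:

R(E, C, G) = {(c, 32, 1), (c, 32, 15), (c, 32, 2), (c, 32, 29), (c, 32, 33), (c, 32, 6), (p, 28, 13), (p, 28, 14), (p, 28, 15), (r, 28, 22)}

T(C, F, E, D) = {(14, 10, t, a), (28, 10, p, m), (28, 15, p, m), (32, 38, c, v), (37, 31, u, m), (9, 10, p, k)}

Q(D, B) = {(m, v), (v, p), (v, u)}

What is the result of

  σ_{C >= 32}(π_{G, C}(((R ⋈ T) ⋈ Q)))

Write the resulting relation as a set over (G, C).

{(1, 32), (15, 32), (2, 32), (29, 32), (33, 32), (6, 32)}

R ⋈ T (natural join on E, C): {(c, 32, 1, 38, v), (c, 32, 15, 38, v), (c, 32, 2, 38, v), (c, 32, 29, 38, v), (c, 32, 33, 38, v), (c, 32, 6, 38, v), (p, 28, 13, 10, m), (p, 28, 13, 15, m), (p, 28, 14, 10, m), (p, 28, 14, 15, m), (p, 28, 15, 10, m), (p, 28, 15, 15, m)}
(R ⋈ T) ⋈ Q (natural join on D): {(c, 32, 1, 38, v, p), (c, 32, 1, 38, v, u), (c, 32, 15, 38, v, p), (c, 32, 15, 38, v, u), (c, 32, 2, 38, v, p), (c, 32, 2, 38, v, u), (c, 32, 29, 38, v, p), (c, 32, 29, 38, v, u), (c, 32, 33, 38, v, p), (c, 32, 33, 38, v, u), (c, 32, 6, 38, v, p), (c, 32, 6, 38, v, u), (p, 28, 13, 10, m, v), (p, 28, 13, 15, m, v), (p, 28, 14, 10, m, v), (p, 28, 14, 15, m, v), (p, 28, 15, 10, m, v), (p, 28, 15, 15, m, v)}
Keep only column(s) G, C (9 duplicate(s) eliminated): {(1, 32), (13, 28), (14, 28), (15, 28), (15, 32), (2, 32), (29, 32), (33, 32), (6, 32)}
σ[C >= 32]: keep tuples satisfying C >= 32 → {(1, 32), (15, 32), (2, 32), (29, 32), (33, 32), (6, 32)}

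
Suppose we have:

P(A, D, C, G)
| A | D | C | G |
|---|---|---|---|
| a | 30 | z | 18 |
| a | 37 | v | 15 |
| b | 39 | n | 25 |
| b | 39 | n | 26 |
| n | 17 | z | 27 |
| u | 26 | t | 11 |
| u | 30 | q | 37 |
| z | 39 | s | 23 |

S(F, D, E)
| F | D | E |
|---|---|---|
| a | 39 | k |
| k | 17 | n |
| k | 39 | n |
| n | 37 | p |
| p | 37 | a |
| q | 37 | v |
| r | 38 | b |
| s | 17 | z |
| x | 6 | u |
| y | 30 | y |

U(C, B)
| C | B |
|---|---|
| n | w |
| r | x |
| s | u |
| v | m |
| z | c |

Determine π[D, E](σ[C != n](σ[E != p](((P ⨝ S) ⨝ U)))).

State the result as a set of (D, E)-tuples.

Natural join on D: {(a, 30, z, 18, y, y), (a, 37, v, 15, n, p), (a, 37, v, 15, p, a), (a, 37, v, 15, q, v), (b, 39, n, 25, a, k), (b, 39, n, 25, k, n), (b, 39, n, 26, a, k), (b, 39, n, 26, k, n), (n, 17, z, 27, k, n), (n, 17, z, 27, s, z), (u, 30, q, 37, y, y), (z, 39, s, 23, a, k), (z, 39, s, 23, k, n)}
Natural join on C: {(a, 30, z, 18, y, y, c), (a, 37, v, 15, n, p, m), (a, 37, v, 15, p, a, m), (a, 37, v, 15, q, v, m), (b, 39, n, 25, a, k, w), (b, 39, n, 25, k, n, w), (b, 39, n, 26, a, k, w), (b, 39, n, 26, k, n, w), (n, 17, z, 27, k, n, c), (n, 17, z, 27, s, z, c), (z, 39, s, 23, a, k, u), (z, 39, s, 23, k, n, u)}
Filtering on E != p leaves {(a, 30, z, 18, y, y, c), (a, 37, v, 15, p, a, m), (a, 37, v, 15, q, v, m), (b, 39, n, 25, a, k, w), (b, 39, n, 25, k, n, w), (b, 39, n, 26, a, k, w), (b, 39, n, 26, k, n, w), (n, 17, z, 27, k, n, c), (n, 17, z, 27, s, z, c), (z, 39, s, 23, a, k, u), (z, 39, s, 23, k, n, u)}.
Filtering on C != n leaves {(a, 30, z, 18, y, y, c), (a, 37, v, 15, p, a, m), (a, 37, v, 15, q, v, m), (n, 17, z, 27, k, n, c), (n, 17, z, 27, s, z, c), (z, 39, s, 23, a, k, u), (z, 39, s, 23, k, n, u)}.
π_{D, E} gives {(17, n), (17, z), (30, y), (37, a), (37, v), (39, k), (39, n)}.

{(17, n), (17, z), (30, y), (37, a), (37, v), (39, k), (39, n)}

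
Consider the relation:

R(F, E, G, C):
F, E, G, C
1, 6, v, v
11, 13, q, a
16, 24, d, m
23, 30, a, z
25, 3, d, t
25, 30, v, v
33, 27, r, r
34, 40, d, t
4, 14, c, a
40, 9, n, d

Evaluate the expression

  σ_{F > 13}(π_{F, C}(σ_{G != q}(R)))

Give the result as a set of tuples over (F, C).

{(16, m), (23, z), (25, t), (25, v), (33, r), (34, t), (40, d)}

Filtering on G != q leaves {(1, 6, v, v), (16, 24, d, m), (23, 30, a, z), (25, 3, d, t), (25, 30, v, v), (33, 27, r, r), (34, 40, d, t), (4, 14, c, a), (40, 9, n, d)}.
Projecting to F, C: {(1, v), (16, m), (23, z), (25, t), (25, v), (33, r), (34, t), (4, a), (40, d)}
Filtering on F > 13 leaves {(16, m), (23, z), (25, t), (25, v), (33, r), (34, t), (40, d)}.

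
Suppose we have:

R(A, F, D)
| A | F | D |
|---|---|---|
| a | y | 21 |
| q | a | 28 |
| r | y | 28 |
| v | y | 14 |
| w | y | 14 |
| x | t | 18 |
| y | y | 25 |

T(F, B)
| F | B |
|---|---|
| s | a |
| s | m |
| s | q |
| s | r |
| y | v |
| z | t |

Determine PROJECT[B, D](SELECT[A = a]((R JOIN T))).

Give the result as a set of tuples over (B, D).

{(v, 21)}

R ⋈ T (natural join on F): {(a, y, 21, v), (r, y, 28, v), (v, y, 14, v), (w, y, 14, v), (y, y, 25, v)}
σ[A = a]: keep tuples satisfying A = a → {(a, y, 21, v)}
Projecting to B, D: {(v, 21)}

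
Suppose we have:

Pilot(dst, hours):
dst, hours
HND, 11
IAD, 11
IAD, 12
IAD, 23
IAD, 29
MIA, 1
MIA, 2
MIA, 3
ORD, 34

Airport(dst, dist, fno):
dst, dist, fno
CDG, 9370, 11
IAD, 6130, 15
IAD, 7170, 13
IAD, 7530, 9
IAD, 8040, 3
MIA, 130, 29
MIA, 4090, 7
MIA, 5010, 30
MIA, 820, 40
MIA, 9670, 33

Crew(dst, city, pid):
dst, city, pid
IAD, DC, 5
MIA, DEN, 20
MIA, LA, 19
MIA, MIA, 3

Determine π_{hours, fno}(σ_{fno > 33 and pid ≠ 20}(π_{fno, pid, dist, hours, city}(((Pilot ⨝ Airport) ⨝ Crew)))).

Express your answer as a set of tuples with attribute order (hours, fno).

{(1, 40), (2, 40), (3, 40)}

Natural join on dst: {(IAD, 11, 6130, 15), (IAD, 11, 7170, 13), (IAD, 11, 7530, 9), (IAD, 11, 8040, 3), (IAD, 12, 6130, 15), (IAD, 12, 7170, 13), (IAD, 12, 7530, 9), (IAD, 12, 8040, 3), (IAD, 23, 6130, 15), (IAD, 23, 7170, 13), (IAD, 23, 7530, 9), (IAD, 23, 8040, 3), (IAD, 29, 6130, 15), (IAD, 29, 7170, 13), (IAD, 29, 7530, 9), (IAD, 29, 8040, 3), (MIA, 1, 130, 29), (MIA, 1, 4090, 7), (MIA, 1, 5010, 30), (MIA, 1, 820, 40), (MIA, 1, 9670, 33), (MIA, 2, 130, 29), (MIA, 2, 4090, 7), (MIA, 2, 5010, 30), (MIA, 2, 820, 40), (MIA, 2, 9670, 33), (MIA, 3, 130, 29), (MIA, 3, 4090, 7), (MIA, 3, 5010, 30), (MIA, 3, 820, 40), (MIA, 3, 9670, 33)}
Natural join on dst: {(IAD, 11, 6130, 15, DC, 5), (IAD, 11, 7170, 13, DC, 5), (IAD, 11, 7530, 9, DC, 5), (IAD, 11, 8040, 3, DC, 5), (IAD, 12, 6130, 15, DC, 5), (IAD, 12, 7170, 13, DC, 5), (IAD, 12, 7530, 9, DC, 5), (IAD, 12, 8040, 3, DC, 5), (IAD, 23, 6130, 15, DC, 5), (IAD, 23, 7170, 13, DC, 5), (IAD, 23, 7530, 9, DC, 5), (IAD, 23, 8040, 3, DC, 5), (IAD, 29, 6130, 15, DC, 5), (IAD, 29, 7170, 13, DC, 5), (IAD, 29, 7530, 9, DC, 5), (IAD, 29, 8040, 3, DC, 5), (MIA, 1, 130, 29, DEN, 20), (MIA, 1, 130, 29, LA, 19), (MIA, 1, 130, 29, MIA, 3), (MIA, 1, 4090, 7, DEN, 20), (MIA, 1, 4090, 7, LA, 19), (MIA, 1, 4090, 7, MIA, 3), (MIA, 1, 5010, 30, DEN, 20), (MIA, 1, 5010, 30, LA, 19), (MIA, 1, 5010, 30, MIA, 3), (MIA, 1, 820, 40, DEN, 20), (MIA, 1, 820, 40, LA, 19), (MIA, 1, 820, 40, MIA, 3), (MIA, 1, 9670, 33, DEN, 20), (MIA, 1, 9670, 33, LA, 19), (MIA, 1, 9670, 33, MIA, 3), (MIA, 2, 130, 29, DEN, 20), (MIA, 2, 130, 29, LA, 19), (MIA, 2, 130, 29, MIA, 3), (MIA, 2, 4090, 7, DEN, 20), (MIA, 2, 4090, 7, LA, 19), (MIA, 2, 4090, 7, MIA, 3), (MIA, 2, 5010, 30, DEN, 20), (MIA, 2, 5010, 30, LA, 19), (MIA, 2, 5010, 30, MIA, 3), (MIA, 2, 820, 40, DEN, 20), (MIA, 2, 820, 40, LA, 19), (MIA, 2, 820, 40, MIA, 3), (MIA, 2, 9670, 33, DEN, 20), (MIA, 2, 9670, 33, LA, 19), (MIA, 2, 9670, 33, MIA, 3), (MIA, 3, 130, 29, DEN, 20), (MIA, 3, 130, 29, LA, 19), (MIA, 3, 130, 29, MIA, 3), (MIA, 3, 4090, 7, DEN, 20), (MIA, 3, 4090, 7, LA, 19), (MIA, 3, 4090, 7, MIA, 3), (MIA, 3, 5010, 30, DEN, 20), (MIA, 3, 5010, 30, LA, 19), (MIA, 3, 5010, 30, MIA, 3), (MIA, 3, 820, 40, DEN, 20), (MIA, 3, 820, 40, LA, 19), (MIA, 3, 820, 40, MIA, 3), (MIA, 3, 9670, 33, DEN, 20), (MIA, 3, 9670, 33, LA, 19), (MIA, 3, 9670, 33, MIA, 3)}
π[fno, pid, dist, hours, city]: project onto (fno, pid, dist, hours, city) → {(13, 5, 7170, 11, DC), (13, 5, 7170, 12, DC), (13, 5, 7170, 23, DC), (13, 5, 7170, 29, DC), (15, 5, 6130, 11, DC), (15, 5, 6130, 12, DC), (15, 5, 6130, 23, DC), (15, 5, 6130, 29, DC), (29, 19, 130, 1, LA), (29, 19, 130, 2, LA), (29, 19, 130, 3, LA), (29, 20, 130, 1, DEN), (29, 20, 130, 2, DEN), (29, 20, 130, 3, DEN), (29, 3, 130, 1, MIA), (29, 3, 130, 2, MIA), (29, 3, 130, 3, MIA), (3, 5, 8040, 11, DC), (3, 5, 8040, 12, DC), (3, 5, 8040, 23, DC), (3, 5, 8040, 29, DC), (30, 19, 5010, 1, LA), (30, 19, 5010, 2, LA), (30, 19, 5010, 3, LA), (30, 20, 5010, 1, DEN), (30, 20, 5010, 2, DEN), (30, 20, 5010, 3, DEN), (30, 3, 5010, 1, MIA), (30, 3, 5010, 2, MIA), (30, 3, 5010, 3, MIA), (33, 19, 9670, 1, LA), (33, 19, 9670, 2, LA), (33, 19, 9670, 3, LA), (33, 20, 9670, 1, DEN), (33, 20, 9670, 2, DEN), (33, 20, 9670, 3, DEN), (33, 3, 9670, 1, MIA), (33, 3, 9670, 2, MIA), (33, 3, 9670, 3, MIA), (40, 19, 820, 1, LA), (40, 19, 820, 2, LA), (40, 19, 820, 3, LA), (40, 20, 820, 1, DEN), (40, 20, 820, 2, DEN), (40, 20, 820, 3, DEN), (40, 3, 820, 1, MIA), (40, 3, 820, 2, MIA), (40, 3, 820, 3, MIA), (7, 19, 4090, 1, LA), (7, 19, 4090, 2, LA), (7, 19, 4090, 3, LA), (7, 20, 4090, 1, DEN), (7, 20, 4090, 2, DEN), (7, 20, 4090, 3, DEN), (7, 3, 4090, 1, MIA), (7, 3, 4090, 2, MIA), (7, 3, 4090, 3, MIA), (9, 5, 7530, 11, DC), (9, 5, 7530, 12, DC), (9, 5, 7530, 23, DC), (9, 5, 7530, 29, DC)}
σ[fno > 33 and pid ≠ 20]: keep tuples satisfying fno > 33 and pid ≠ 20 → {(40, 19, 820, 1, LA), (40, 19, 820, 2, LA), (40, 19, 820, 3, LA), (40, 3, 820, 1, MIA), (40, 3, 820, 2, MIA), (40, 3, 820, 3, MIA)}
π[hours, fno]: project onto (hours, fno) (3 duplicate(s) eliminated) → {(1, 40), (2, 40), (3, 40)}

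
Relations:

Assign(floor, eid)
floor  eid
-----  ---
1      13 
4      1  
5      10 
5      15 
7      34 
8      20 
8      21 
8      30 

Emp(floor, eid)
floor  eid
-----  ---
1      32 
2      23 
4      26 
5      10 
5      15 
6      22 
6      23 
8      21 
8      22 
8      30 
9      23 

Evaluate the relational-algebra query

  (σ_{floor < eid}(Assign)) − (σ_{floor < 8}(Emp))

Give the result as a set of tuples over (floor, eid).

Apply σ_{floor < eid}; surviving tuples: {(1, 13), (5, 10), (5, 15), (7, 34), (8, 20), (8, 21), (8, 30)}
Apply σ_{floor < 8}; surviving tuples: {(1, 32), (2, 23), (4, 26), (5, 10), (5, 15), (6, 22), (6, 23)}
Difference: {(1, 13), (5, 10), (5, 15), (7, 34), (8, 20), (8, 21), (8, 30)} with {(1, 32), (2, 23), (4, 26), (5, 10), (5, 15), (6, 22), (6, 23)} → {(1, 13), (7, 34), (8, 20), (8, 21), (8, 30)}

{(1, 13), (7, 34), (8, 20), (8, 21), (8, 30)}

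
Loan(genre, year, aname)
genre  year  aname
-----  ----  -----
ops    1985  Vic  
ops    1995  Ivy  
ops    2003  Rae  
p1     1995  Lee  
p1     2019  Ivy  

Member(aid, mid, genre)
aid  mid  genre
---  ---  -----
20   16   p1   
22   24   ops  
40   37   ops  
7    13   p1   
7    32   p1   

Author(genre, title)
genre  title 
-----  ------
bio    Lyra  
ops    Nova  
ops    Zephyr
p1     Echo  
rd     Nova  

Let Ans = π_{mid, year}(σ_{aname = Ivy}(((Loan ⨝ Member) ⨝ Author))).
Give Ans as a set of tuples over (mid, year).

{(13, 2019), (16, 2019), (24, 1995), (32, 2019), (37, 1995)}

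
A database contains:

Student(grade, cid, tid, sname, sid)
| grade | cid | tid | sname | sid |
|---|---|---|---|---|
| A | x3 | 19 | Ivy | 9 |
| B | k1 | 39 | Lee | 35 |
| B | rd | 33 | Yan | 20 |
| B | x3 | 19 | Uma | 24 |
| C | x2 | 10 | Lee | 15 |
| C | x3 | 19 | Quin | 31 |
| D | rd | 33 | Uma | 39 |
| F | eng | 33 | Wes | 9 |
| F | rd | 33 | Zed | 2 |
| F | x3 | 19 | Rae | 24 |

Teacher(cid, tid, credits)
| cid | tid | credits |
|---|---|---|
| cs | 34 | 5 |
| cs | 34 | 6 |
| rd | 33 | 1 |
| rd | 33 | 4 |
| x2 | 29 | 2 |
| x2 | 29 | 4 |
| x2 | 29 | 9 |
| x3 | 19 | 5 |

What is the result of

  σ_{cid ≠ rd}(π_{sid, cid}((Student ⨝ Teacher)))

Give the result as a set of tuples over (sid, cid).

{(24, x3), (31, x3), (9, x3)}

Natural join on cid, tid: {(A, x3, 19, Ivy, 9, 5), (B, rd, 33, Yan, 20, 1), (B, rd, 33, Yan, 20, 4), (B, x3, 19, Uma, 24, 5), (C, x3, 19, Quin, 31, 5), (D, rd, 33, Uma, 39, 1), (D, rd, 33, Uma, 39, 4), (F, rd, 33, Zed, 2, 1), (F, rd, 33, Zed, 2, 4), (F, x3, 19, Rae, 24, 5)}
π[sid, cid]: project onto (sid, cid) (4 duplicate(s) eliminated) → {(2, rd), (20, rd), (24, x3), (31, x3), (39, rd), (9, x3)}
Filtering on cid ≠ rd leaves {(24, x3), (31, x3), (9, x3)}.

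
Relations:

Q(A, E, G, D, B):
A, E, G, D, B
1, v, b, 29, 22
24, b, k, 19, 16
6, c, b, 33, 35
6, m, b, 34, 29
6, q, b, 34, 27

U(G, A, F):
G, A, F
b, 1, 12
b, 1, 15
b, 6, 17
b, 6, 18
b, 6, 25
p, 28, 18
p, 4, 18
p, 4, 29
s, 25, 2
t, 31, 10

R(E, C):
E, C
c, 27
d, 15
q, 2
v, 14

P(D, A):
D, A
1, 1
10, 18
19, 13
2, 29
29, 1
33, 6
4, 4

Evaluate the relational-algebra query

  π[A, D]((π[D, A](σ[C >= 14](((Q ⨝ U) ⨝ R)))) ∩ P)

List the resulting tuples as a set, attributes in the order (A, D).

{(1, 29), (6, 33)}

Natural join on A, G: {(1, v, b, 29, 22, 12), (1, v, b, 29, 22, 15), (6, c, b, 33, 35, 17), (6, c, b, 33, 35, 18), (6, c, b, 33, 35, 25), (6, m, b, 34, 29, 17), (6, m, b, 34, 29, 18), (6, m, b, 34, 29, 25), (6, q, b, 34, 27, 17), (6, q, b, 34, 27, 18), (6, q, b, 34, 27, 25)}
Natural join on E: {(1, v, b, 29, 22, 12, 14), (1, v, b, 29, 22, 15, 14), (6, c, b, 33, 35, 17, 27), (6, c, b, 33, 35, 18, 27), (6, c, b, 33, 35, 25, 27), (6, q, b, 34, 27, 17, 2), (6, q, b, 34, 27, 18, 2), (6, q, b, 34, 27, 25, 2)}
Filtering on C >= 14 leaves {(1, v, b, 29, 22, 12, 14), (1, v, b, 29, 22, 15, 14), (6, c, b, 33, 35, 17, 27), (6, c, b, 33, 35, 18, 27), (6, c, b, 33, 35, 25, 27)}.
Keep only column(s) D, A (3 duplicate(s) eliminated): {(29, 1), (33, 6)}
Intersection: {(29, 1), (33, 6)} with {(1, 1), (10, 18), (19, 13), (2, 29), (29, 1), (33, 6), (4, 4)} → {(29, 1), (33, 6)}
Keep only column(s) A, D: {(1, 29), (6, 33)}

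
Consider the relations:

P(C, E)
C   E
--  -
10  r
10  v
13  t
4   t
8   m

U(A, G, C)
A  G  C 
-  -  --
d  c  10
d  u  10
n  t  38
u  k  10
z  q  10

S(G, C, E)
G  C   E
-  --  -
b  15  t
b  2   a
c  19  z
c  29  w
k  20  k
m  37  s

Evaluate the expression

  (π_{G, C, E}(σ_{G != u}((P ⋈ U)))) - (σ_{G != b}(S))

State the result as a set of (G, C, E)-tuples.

Joining P and U on C yields {(10, r, d, c), (10, r, d, u), (10, r, u, k), (10, r, z, q), (10, v, d, c), (10, v, d, u), (10, v, u, k), (10, v, z, q)}.
Selection G != u: {(10, r, d, c), (10, r, u, k), (10, r, z, q), (10, v, d, c), (10, v, u, k), (10, v, z, q)}
Projecting to G, C, E: {(c, 10, r), (c, 10, v), (k, 10, r), (k, 10, v), (q, 10, r), (q, 10, v)}
Selection G != b: {(c, 19, z), (c, 29, w), (k, 20, k), (m, 37, s)}
Difference: {(c, 10, r), (c, 10, v), (k, 10, r), (k, 10, v), (q, 10, r), (q, 10, v)} with {(c, 19, z), (c, 29, w), (k, 20, k), (m, 37, s)} → {(c, 10, r), (c, 10, v), (k, 10, r), (k, 10, v), (q, 10, r), (q, 10, v)}

{(c, 10, r), (c, 10, v), (k, 10, r), (k, 10, v), (q, 10, r), (q, 10, v)}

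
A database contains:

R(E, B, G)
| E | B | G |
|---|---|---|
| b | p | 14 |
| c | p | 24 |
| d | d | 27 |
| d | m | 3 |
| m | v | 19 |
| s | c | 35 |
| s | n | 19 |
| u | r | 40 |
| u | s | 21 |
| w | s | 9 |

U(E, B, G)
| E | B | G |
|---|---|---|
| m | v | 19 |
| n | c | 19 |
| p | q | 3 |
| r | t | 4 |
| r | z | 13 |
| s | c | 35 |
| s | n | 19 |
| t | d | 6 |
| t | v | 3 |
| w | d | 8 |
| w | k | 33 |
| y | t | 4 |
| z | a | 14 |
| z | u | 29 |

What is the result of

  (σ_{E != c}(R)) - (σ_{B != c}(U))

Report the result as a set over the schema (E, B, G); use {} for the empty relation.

{(b, p, 14), (d, d, 27), (d, m, 3), (s, c, 35), (u, r, 40), (u, s, 21), (w, s, 9)}

σ[E != c]: keep tuples satisfying E != c → {(b, p, 14), (d, d, 27), (d, m, 3), (m, v, 19), (s, c, 35), (s, n, 19), (u, r, 40), (u, s, 21), (w, s, 9)}
σ[B != c]: keep tuples satisfying B != c → {(m, v, 19), (p, q, 3), (r, t, 4), (r, z, 13), (s, n, 19), (t, d, 6), (t, v, 3), (w, d, 8), (w, k, 33), (y, t, 4), (z, a, 14), (z, u, 29)}
Taking the difference: {(b, p, 14), (d, d, 27), (d, m, 3), (s, c, 35), (u, r, 40), (u, s, 21), (w, s, 9)}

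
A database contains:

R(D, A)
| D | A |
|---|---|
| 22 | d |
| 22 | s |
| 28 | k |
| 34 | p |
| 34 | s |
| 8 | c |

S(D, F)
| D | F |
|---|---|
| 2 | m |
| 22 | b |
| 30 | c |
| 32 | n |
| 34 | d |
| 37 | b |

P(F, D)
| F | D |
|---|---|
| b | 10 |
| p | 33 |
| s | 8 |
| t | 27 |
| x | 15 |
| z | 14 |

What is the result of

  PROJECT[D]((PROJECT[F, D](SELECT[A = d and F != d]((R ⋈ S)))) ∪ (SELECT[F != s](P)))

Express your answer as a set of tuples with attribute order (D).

{10, 14, 15, 22, 27, 33}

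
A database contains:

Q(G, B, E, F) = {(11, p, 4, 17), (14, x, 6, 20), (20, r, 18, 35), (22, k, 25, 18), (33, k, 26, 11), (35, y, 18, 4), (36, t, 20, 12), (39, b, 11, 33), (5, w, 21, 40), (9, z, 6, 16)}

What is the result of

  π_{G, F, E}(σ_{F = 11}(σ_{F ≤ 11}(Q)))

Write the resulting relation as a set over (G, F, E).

Filtering on F ≤ 11 leaves {(33, k, 26, 11), (35, y, 18, 4)}.
Filtering on F = 11 leaves {(33, k, 26, 11)}.
Keep only column(s) G, F, E: {(33, 11, 26)}

{(33, 11, 26)}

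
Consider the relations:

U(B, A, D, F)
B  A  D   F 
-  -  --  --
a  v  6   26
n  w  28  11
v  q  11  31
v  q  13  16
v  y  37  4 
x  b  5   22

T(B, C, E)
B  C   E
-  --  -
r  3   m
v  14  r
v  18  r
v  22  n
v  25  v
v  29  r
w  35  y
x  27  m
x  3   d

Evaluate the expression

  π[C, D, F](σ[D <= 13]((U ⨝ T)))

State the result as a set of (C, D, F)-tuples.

Joining U and T on B yields {(v, q, 11, 31, 14, r), (v, q, 11, 31, 18, r), (v, q, 11, 31, 22, n), (v, q, 11, 31, 25, v), (v, q, 11, 31, 29, r), (v, q, 13, 16, 14, r), (v, q, 13, 16, 18, r), (v, q, 13, 16, 22, n), (v, q, 13, 16, 25, v), (v, q, 13, 16, 29, r), (v, y, 37, 4, 14, r), (v, y, 37, 4, 18, r), (v, y, 37, 4, 22, n), (v, y, 37, 4, 25, v), (v, y, 37, 4, 29, r), (x, b, 5, 22, 27, m), (x, b, 5, 22, 3, d)}.
Selection D <= 13: {(v, q, 11, 31, 14, r), (v, q, 11, 31, 18, r), (v, q, 11, 31, 22, n), (v, q, 11, 31, 25, v), (v, q, 11, 31, 29, r), (v, q, 13, 16, 14, r), (v, q, 13, 16, 18, r), (v, q, 13, 16, 22, n), (v, q, 13, 16, 25, v), (v, q, 13, 16, 29, r), (x, b, 5, 22, 27, m), (x, b, 5, 22, 3, d)}
π_{C, D, F} gives {(14, 11, 31), (14, 13, 16), (18, 11, 31), (18, 13, 16), (22, 11, 31), (22, 13, 16), (25, 11, 31), (25, 13, 16), (27, 5, 22), (29, 11, 31), (29, 13, 16), (3, 5, 22)}.

{(14, 11, 31), (14, 13, 16), (18, 11, 31), (18, 13, 16), (22, 11, 31), (22, 13, 16), (25, 11, 31), (25, 13, 16), (27, 5, 22), (29, 11, 31), (29, 13, 16), (3, 5, 22)}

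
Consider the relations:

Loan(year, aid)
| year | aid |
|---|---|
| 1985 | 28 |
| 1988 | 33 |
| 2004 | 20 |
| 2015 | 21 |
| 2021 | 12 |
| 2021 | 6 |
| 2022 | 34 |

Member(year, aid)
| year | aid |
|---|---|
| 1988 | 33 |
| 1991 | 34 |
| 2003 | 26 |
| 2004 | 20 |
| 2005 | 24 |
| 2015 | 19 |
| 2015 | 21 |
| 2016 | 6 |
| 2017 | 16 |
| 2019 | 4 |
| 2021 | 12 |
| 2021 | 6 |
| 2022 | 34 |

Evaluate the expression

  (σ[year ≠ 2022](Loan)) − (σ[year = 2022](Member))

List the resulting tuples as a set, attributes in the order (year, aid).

Apply σ_{year ≠ 2022}; surviving tuples: {(1985, 28), (1988, 33), (2004, 20), (2015, 21), (2021, 12), (2021, 6)}
Apply σ_{year = 2022}; surviving tuples: {(2022, 34)}
Set difference of the two operands is {(1985, 28), (1988, 33), (2004, 20), (2015, 21), (2021, 12), (2021, 6)}.

{(1985, 28), (1988, 33), (2004, 20), (2015, 21), (2021, 12), (2021, 6)}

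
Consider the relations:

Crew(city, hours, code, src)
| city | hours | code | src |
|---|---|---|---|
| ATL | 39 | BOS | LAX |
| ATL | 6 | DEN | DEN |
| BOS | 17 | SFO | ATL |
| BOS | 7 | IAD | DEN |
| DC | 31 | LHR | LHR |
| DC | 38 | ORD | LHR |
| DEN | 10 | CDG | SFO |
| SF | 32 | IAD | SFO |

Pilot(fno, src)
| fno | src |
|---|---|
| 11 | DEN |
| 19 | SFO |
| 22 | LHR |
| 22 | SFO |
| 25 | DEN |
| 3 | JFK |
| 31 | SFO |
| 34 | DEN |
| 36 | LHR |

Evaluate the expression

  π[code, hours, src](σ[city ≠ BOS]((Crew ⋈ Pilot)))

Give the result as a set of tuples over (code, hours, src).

{(CDG, 10, SFO), (DEN, 6, DEN), (IAD, 32, SFO), (LHR, 31, LHR), (ORD, 38, LHR)}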